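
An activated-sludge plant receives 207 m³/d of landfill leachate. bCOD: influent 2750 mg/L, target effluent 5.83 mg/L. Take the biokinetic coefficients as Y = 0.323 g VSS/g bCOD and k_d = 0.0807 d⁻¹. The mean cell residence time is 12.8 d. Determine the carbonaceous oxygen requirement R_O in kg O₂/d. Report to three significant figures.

Y_obs = Y / (1 + k_d θ_c) = 0.323 / (1 + 0.0807 × 12.8) = 0.323 / 2.033 = 0.1589.
Substrate removed = Q·(S₀ − S) = 207 m³/d × (2750 − 5.83) g/m³ = 5.68×10^5 g/d = 568.0 kg/d.
P_X = Y_obs·Q·(S₀ − S) = 0.1589 × 568.0 = 90.25 kg VSS/d.
R_O = Q·ΔS − 1.42 P_X = 568.0 − 128.2 = 439.9 kg O₂/d.

R_O ≈ 440 kg O₂/d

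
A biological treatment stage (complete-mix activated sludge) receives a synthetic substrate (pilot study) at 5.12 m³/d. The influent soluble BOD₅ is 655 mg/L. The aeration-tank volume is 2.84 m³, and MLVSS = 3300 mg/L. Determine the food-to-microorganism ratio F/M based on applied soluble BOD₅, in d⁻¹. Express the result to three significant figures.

F/M ≈ 0.358 d⁻¹

F/M = applied load / biomass = Q·S₀/(V·X) = 5.12 × 655 / (2.840 × 3300) = 0.3578 d⁻¹.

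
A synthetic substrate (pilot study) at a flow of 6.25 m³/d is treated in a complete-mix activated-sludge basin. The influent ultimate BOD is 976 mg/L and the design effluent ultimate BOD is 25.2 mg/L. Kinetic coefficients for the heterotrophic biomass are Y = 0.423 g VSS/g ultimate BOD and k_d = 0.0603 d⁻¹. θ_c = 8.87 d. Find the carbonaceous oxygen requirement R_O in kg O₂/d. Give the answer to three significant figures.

R_O ≈ 3.62 kg O₂/d

Observed yield with endogenous decay: Y_obs = Y / (1 + k_d·θ_c) = 0.423 / (1 + 0.0603 × 8.87) = 0.423 / 1.535 = 0.2756 g VSS/g ultimate BOD.
ΔS = 976 − 25.2 = 950.8 mg/L, so the substrate removal rate is 6.25 × 950.8/1000 = 5.942 kg ultimate BOD/d.
Biomass synthesised: P_X = Y_obs × 5.942 = 1.638 kg VSS/d.
R_O = Q·ΔS − 1.42 P_X = 5.942 − 2.326 = 3.617 kg O₂/d.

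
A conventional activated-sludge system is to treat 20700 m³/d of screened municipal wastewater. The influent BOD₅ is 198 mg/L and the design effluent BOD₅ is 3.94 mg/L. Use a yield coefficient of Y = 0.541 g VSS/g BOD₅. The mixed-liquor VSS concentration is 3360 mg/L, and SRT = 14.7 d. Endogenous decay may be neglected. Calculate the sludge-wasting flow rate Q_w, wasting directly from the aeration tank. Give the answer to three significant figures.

Q_w ≈ 647 m³/d

Biomass mass balance (decay neglected): V·X = Y·Q·(S₀ − S)·θ_c, so V = 0.541 × 20700 × (198 − 3.94) × 14.7 / 3360 = 9508 m³.
Wasting from the aeration tank: Q_w = V / θ_c = 9508 / 14.7 = 646.8 m³/d.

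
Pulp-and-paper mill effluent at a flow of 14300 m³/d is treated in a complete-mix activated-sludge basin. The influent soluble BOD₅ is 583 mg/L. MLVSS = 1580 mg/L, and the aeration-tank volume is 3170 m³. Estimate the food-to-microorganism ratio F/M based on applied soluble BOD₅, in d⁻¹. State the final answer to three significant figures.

F/M ≈ 1.66 d⁻¹

F/M = applied load / biomass = Q·S₀/(V·X) = 14300 × 583 / (3170 × 1580) = 1.665 d⁻¹.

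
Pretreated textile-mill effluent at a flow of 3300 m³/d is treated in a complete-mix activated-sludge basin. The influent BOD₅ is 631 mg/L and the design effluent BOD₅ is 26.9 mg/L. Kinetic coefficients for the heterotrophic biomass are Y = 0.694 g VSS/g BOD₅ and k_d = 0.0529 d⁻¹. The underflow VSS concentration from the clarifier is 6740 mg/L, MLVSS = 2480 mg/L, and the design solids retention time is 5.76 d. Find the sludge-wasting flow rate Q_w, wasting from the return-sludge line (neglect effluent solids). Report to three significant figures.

From the SRT design equation V = Y Q (S₀−S) θ_c / [X (1 + k_d θ_c)] = 0.694 × 3300 × (631 − 26.9) × 5.76 / [2480 × (1 + 0.0529 × 5.76)] = 7.97×10^6 / 3236 = 2463 m³.
Q_w = (V·X)/(θ_c X_r) = 2463 × 2480 / (5.76 × 6740) = 157.3 m³/d.

Q_w ≈ 157 m³/d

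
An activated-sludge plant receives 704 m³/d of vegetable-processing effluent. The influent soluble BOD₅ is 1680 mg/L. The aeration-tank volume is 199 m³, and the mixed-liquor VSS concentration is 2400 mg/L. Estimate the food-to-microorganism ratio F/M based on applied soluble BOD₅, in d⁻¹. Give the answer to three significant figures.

Food-to-microorganism ratio F/M = Q S₀ / (V X) = 704 × 1680 / (199.0 × 2400) = 2.476 d⁻¹.

F/M ≈ 2.48 d⁻¹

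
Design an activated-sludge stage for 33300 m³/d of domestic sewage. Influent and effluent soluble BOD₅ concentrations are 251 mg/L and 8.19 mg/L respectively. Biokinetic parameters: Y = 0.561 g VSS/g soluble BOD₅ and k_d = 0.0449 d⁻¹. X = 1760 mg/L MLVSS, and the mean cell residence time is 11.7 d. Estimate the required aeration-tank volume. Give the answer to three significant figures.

Rearranging the biomass balance for a CMAS with decay, V = Y·Q·ΔS·θ_c / [X·(1+k_d θ_c)] = 0.561 × 33300 × (251 − 8.19) × 11.7 / [1760 × (1 + 0.0449 × 11.7)] = 5.31×10^7 / 2685 = 19769 m³.

V ≈ 19800 m³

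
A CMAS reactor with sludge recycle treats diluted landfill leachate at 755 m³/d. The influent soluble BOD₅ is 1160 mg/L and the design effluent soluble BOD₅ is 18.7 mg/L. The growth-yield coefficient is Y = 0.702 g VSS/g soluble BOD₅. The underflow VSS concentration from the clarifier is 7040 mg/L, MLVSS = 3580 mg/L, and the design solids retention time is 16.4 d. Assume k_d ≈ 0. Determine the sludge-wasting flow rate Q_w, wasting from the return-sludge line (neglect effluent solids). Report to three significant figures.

Biomass mass balance (decay neglected): V·X = Y·Q·(S₀ − S)·θ_c, so V = 0.702 × 755 × (1160 − 18.7) × 16.4 / 3580 = 2771 m³.
Q_w = (V·X)/(θ_c X_r) = 2771 × 3580 / (16.4 × 7040) = 85.92 m³/d.

Q_w ≈ 85.9 m³/d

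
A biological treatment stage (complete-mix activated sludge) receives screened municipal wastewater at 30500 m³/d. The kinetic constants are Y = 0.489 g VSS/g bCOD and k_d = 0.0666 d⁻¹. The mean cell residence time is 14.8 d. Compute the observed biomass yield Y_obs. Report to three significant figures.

Y_obs = Y / (1 + k_d θ_c) = 0.489 / (1 + 0.0666 × 14.8) = 0.489 / 1.986 = 0.2463.

Y_obs ≈ 0.246 g VSS/g bCOD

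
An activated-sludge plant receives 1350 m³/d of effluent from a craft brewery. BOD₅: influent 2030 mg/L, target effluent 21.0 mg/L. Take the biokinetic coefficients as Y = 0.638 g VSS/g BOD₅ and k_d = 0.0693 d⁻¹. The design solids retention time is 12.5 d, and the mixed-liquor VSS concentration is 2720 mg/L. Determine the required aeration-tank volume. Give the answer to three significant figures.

From the SRT design equation V = Y Q (S₀−S) θ_c / [X (1 + k_d θ_c)] = 0.638 × 1350 × (2030 − 21.0) × 12.5 / [2720 × (1 + 0.0693 × 12.5)] = 2.16×10^7 / 5076 = 4261 m³.

V ≈ 4260 m³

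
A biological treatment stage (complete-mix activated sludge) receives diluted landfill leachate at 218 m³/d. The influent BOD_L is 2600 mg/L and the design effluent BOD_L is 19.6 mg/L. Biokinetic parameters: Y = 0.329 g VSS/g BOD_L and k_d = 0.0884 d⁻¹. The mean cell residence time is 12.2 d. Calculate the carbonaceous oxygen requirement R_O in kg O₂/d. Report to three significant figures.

Y_obs = Y / (1 + k_d θ_c) = 0.329 / (1 + 0.0884 × 12.2) = 0.329 / 2.078 = 0.1583.
ΔS = 2600 − 19.6 = 2580 mg/L, so the substrate removal rate is 218 × 2580/1000 = 562.5 kg BOD_L/d.
P_X = Y_obs·Q·(S₀ − S) = 0.1583 × 562.5 = 89.04 kg VSS/d.
R_O = Q·(S₀ − S) − 1.42·P_X = 562.5 − 1.42 × 89.04 = 436.1 kg O₂/d.

R_O ≈ 436 kg O₂/d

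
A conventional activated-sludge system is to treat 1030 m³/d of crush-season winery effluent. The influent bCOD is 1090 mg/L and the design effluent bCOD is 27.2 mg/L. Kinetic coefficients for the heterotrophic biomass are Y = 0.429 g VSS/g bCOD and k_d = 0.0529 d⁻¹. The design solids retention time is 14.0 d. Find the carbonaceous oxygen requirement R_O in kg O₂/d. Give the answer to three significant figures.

R_O ≈ 712 kg O₂/d

The observed yield is Y_obs = Y/(1 + k_d·θ_c) = 0.429 / (1 + 0.0529 × 14.0) = 0.429 / 1.741 = 0.2465 g VSS per g bCOD removed.
Q·(S₀ − S) = 1030 × (1090 − 27.2) × 10⁻³ = 1095 kg/d removed.
Net sludge production P_X = 0.2465 × 1095 = 269.8 kg VSS/d.
R_O = Q·ΔS − 1.42 P_X = 1095 − 383.1 = 711.6 kg O₂/d.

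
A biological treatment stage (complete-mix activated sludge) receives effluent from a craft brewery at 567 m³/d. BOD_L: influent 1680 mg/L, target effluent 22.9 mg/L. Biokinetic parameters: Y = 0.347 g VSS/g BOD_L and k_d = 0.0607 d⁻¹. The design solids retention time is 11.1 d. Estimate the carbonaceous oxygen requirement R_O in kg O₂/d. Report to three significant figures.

R_O ≈ 663 kg O₂/d

Correct the yield for decay: Y_obs = Y/(1 + k_d θ_c) = 0.347 / (1 + 0.0607 × 11.1) = 0.347 / 1.674 = 0.2073.
Substrate removed = Q·(S₀ − S) = 567 m³/d × (1680 − 22.9) g/m³ = 9.4×10^5 g/d = 939.6 kg/d.
Biomass synthesised: P_X = Y_obs × 939.6 = 194.8 kg VSS/d.
R_O = Q·(S₀ − S) − 1.42·P_X = 939.6 − 1.42 × 194.8 = 663.0 kg O₂/d.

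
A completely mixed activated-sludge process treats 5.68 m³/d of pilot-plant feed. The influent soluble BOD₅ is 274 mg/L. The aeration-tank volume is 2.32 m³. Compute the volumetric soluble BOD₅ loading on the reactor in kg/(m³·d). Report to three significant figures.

Applied soluble BOD₅ load per unit volume = Q·S₀/V = (5.68 × 274/1000)/2.320 = 0.6708 kg soluble BOD₅·m⁻³·d⁻¹.

L_v ≈ 0.671 kg soluble BOD₅/(m³·d)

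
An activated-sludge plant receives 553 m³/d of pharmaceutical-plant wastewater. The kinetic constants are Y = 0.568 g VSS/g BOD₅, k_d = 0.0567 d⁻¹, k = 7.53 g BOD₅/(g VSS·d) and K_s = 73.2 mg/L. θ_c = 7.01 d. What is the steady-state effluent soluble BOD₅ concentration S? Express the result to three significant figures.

From the Monod/SRT balance for a CMAS, S = K_s·(1+k_d θ_c)/[θ_c·(Y k − k_d) − 1] = 73.2 × (1 + 0.0567 × 7.01) / [7.01 × (0.568 × 7.53 − 0.0567) − 1] = 102.3 / 28.58 = 3.579 mg/L.

S ≈ 3.58 mg/L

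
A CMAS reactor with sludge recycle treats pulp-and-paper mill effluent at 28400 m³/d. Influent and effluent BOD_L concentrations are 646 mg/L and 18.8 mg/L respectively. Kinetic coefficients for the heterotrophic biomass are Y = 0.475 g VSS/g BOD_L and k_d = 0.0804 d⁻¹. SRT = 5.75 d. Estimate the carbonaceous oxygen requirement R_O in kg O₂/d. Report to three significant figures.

Correct the yield for decay: Y_obs = Y/(1 + k_d θ_c) = 0.475 / (1 + 0.0804 × 5.75) = 0.475 / 1.462 = 0.3248.
ΔS = 646 − 18.8 = 627.2 mg/L, so the substrate removal rate is 28400 × 627.2/1000 = 17812 kg BOD_L/d.
P_X = Y_obs·Q·(S₀ − S) = 0.3248 × 17812 = 5786 kg VSS/d.
R_O = Q·ΔS − 1.42 P_X = 17812 − 8216 = 9596 kg O₂/d.

R_O ≈ 9600 kg O₂/d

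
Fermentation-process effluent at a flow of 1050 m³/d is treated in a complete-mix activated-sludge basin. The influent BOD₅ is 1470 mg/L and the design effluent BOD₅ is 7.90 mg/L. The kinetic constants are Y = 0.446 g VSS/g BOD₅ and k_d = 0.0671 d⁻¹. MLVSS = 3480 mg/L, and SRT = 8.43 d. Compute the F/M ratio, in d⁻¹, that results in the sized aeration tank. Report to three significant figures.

From the SRT design equation V = Y Q (S₀−S) θ_c / [X (1 + k_d θ_c)] = 0.446 × 1050 × (1470 − 7.90) × 8.43 / [3480 × (1 + 0.0671 × 8.43)] = 5.77×10^6 / 5448 = 1059 m³.
F/M = applied load / biomass = Q·S₀/(V·X) = 1050 × 1470 / (1059 × 3480) = 0.4187 d⁻¹.

F/M ≈ 0.419 d⁻¹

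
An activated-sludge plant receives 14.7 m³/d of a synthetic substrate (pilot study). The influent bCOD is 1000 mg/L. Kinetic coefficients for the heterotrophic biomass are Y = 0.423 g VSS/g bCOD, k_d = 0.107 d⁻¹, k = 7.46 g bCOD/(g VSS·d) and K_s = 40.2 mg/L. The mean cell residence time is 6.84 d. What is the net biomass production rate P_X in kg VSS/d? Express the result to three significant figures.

P_X ≈ 3.58 kg VSS/d

For a completely mixed reactor with recycle the Lawrence–McCarty relation gives S = K_s·(1 + k_d·θ_c) / [θ_c·(Y·k − k_d) − 1] = 40.2 × (1 + 0.107 × 6.84) / [6.84 × (0.423 × 7.46 − 0.107) − 1] = 69.62 / 19.85 = 3.507 mg/L.
The observed yield is Y_obs = Y/(1 + k_d·θ_c) = 0.423 / (1 + 0.107 × 6.84) = 0.423 / 1.732 = 0.2442 g VSS per g bCOD removed.
Mass of bCOD removed per day: Q(S₀ − S) = 14.7 × 996.5 g/m³ = 14.65 kg/d.
So the net sludge growth is P_X = 0.2442 × 14.65 = 3.578 kg VSS/d.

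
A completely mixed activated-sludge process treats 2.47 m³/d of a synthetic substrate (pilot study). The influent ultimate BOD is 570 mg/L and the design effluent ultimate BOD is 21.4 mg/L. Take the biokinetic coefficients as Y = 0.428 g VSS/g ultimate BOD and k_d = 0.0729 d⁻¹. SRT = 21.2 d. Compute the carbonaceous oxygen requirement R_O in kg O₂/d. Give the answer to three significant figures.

R_O ≈ 1.03 kg O₂/d

Y_obs = Y / (1 + k_d θ_c) = 0.428 / (1 + 0.0729 × 21.2) = 0.428 / 2.545 = 0.1681.
ΔS = 570 − 21.4 = 548.6 mg/L, so the substrate removal rate is 2.47 × 548.6/1000 = 1.355 kg ultimate BOD/d.
P_X = Y_obs·Q·(S₀ − S) = 0.1681 × 1.355 = 0.2278 kg VSS/d.
R_O = Q·ΔS − 1.42 P_X = 1.355 − 0.3235 = 1.032 kg O₂/d.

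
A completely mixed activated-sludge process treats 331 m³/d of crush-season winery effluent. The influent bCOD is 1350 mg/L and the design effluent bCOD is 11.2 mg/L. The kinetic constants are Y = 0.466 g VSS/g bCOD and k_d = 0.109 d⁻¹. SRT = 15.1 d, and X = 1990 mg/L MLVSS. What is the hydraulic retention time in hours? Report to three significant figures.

τ ≈ 42.9 h

Rearranging the biomass balance for a CMAS with decay, V = Y·Q·ΔS·θ_c / [X·(1+k_d θ_c)] = 0.466 × 331 × (1350 − 11.2) × 15.1 / [1990 × (1 + 0.109 × 15.1)] = 3.12×10^6 / 5265 = 592.2 m³.
HRT = V/Q = 592.2 m³ / 331 m³·d⁻¹ = 1.789 d × 24 = 42.94 h.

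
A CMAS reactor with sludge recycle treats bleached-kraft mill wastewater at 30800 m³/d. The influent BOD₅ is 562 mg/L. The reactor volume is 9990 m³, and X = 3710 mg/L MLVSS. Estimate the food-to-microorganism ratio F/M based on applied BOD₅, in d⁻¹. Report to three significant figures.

Food-to-microorganism ratio F/M = Q S₀ / (V X) = 30800 × 562 / (9990 × 3710) = 0.4670 d⁻¹.

F/M ≈ 0.467 d⁻¹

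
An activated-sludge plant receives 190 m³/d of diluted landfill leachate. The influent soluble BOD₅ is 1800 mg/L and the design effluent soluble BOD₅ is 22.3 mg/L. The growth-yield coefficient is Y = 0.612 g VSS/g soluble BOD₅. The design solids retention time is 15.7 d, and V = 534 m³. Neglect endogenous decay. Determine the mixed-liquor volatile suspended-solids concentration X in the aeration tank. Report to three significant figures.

From V·X = Y·Q·(S₀ − S)·θ_c (decay neglected): X = 0.612 × 190 × (1800 − 22.3) × 15.7 / 534 = 6077 mg/L.

X ≈ 6080 mg/L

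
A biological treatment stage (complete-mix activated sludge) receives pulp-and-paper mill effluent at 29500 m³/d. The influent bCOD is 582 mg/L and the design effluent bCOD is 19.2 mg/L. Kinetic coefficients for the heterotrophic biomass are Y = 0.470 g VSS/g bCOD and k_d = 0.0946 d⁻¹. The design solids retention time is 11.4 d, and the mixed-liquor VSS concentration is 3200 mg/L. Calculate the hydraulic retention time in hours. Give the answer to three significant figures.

Rearranging the biomass balance for a CMAS with decay, V = Y·Q·ΔS·θ_c / [X·(1+k_d θ_c)] = 0.470 × 29500 × (582 − 19.2) × 11.4 / [3200 × (1 + 0.0946 × 11.4)] = 8.9×10^7 / 6651 = 13375 m³.
τ = V/Q = 13375/29500 = 0.4534 d, or 10.88 h.

τ ≈ 10.9 h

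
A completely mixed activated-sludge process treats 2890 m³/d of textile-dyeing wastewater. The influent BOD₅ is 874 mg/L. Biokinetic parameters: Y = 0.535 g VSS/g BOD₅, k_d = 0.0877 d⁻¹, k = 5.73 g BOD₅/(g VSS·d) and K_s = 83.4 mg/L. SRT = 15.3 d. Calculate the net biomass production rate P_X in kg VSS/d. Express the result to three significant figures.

From the Monod/SRT balance for a CMAS, S = K_s·(1+k_d θ_c)/[θ_c·(Y k − k_d) − 1] = 83.4 × (1 + 0.0877 × 15.3) / [15.3 × (0.535 × 5.73 − 0.0877) − 1] = 195.3 / 44.56 = 4.383 mg/L.
The observed yield is Y_obs = Y/(1 + k_d·θ_c) = 0.535 / (1 + 0.0877 × 15.3) = 0.535 / 2.342 = 0.2285 g VSS per g BOD₅ removed.
Q·(S₀ − S) = 2890 × (874 − 4.38) × 10⁻³ = 2513 kg/d removed.
So the net sludge growth is P_X = 0.2285 × 2513 = 574.2 kg VSS/d.

P_X ≈ 574 kg VSS/d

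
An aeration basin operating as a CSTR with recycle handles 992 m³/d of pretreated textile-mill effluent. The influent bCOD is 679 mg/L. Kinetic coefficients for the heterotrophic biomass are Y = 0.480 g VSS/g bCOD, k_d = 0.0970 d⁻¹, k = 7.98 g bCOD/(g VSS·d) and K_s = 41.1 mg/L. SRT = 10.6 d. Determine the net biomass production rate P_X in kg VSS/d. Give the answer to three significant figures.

P_X ≈ 159 kg VSS/d

Effluent substrate depends only on kinetics and SRT: S = K_s(1 + k_d θ_c) / [θ_c(Yk − k_d) − 1] = 41.1 × (1 + 0.0970 × 10.6) / [10.6 × (0.480 × 7.98 − 0.0970) − 1] = 83.36 / 38.57 = 2.161 mg/L.
Y_obs = Y / (1 + k_d θ_c) = 0.480 / (1 + 0.0970 × 10.6) = 0.480 / 2.028 = 0.2367.
Substrate removed = Q·(S₀ − S) = 992 m³/d × (679 − 2.16) g/m³ = 6.71×10^5 g/d = 671.4 kg/d.
P_X = Y_obs · Q(S₀ − S) = 0.2367 × 671.4 = 158.9 kg VSS/d.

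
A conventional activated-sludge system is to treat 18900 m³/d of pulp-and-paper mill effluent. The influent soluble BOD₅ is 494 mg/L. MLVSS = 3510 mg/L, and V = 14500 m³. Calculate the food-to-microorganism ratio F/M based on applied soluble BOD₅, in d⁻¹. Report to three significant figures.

F/M ≈ 0.183 d⁻¹

F/M = Q·S₀ / (V·X) = 18900 × 494 / (14500 × 3510) = 0.1834 g soluble BOD₅·(g VSS·d)⁻¹.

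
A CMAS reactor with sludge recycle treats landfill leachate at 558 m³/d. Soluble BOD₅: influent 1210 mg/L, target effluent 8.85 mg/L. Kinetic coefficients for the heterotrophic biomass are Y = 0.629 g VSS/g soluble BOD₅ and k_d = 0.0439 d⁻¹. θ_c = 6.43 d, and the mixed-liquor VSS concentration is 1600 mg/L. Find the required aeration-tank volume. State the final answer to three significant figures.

Rearranging the biomass balance for a CMAS with decay, V = Y·Q·ΔS·θ_c / [X·(1+k_d θ_c)] = 0.629 × 558 × (1210 − 8.85) × 6.43 / [1600 × (1 + 0.0439 × 6.43)] = 2.71×10^6 / 2052 = 1321 m³.

V ≈ 1320 m³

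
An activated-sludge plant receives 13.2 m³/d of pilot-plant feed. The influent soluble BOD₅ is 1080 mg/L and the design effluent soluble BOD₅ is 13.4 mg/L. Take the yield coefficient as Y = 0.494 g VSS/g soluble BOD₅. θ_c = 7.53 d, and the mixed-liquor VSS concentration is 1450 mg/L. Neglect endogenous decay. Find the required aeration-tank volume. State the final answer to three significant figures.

V ≈ 36.1 m³

V·X = Y·Q·ΔS·θ_c gives V = 0.494 × 13.2 × (1080 − 13.4) × 7.53 / 1450 = 36.12 m³.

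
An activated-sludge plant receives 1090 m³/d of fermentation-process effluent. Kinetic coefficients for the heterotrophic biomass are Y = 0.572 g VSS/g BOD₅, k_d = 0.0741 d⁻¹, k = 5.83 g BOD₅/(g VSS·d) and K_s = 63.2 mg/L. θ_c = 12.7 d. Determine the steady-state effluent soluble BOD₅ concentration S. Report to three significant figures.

Effluent substrate depends only on kinetics and SRT: S = K_s(1 + k_d θ_c) / [θ_c(Yk − k_d) − 1] = 63.2 × (1 + 0.0741 × 12.7) / [12.7 × (0.572 × 5.83 − 0.0741) − 1] = 122.7 / 40.41 = 3.036 mg/L.

S ≈ 3.04 mg/L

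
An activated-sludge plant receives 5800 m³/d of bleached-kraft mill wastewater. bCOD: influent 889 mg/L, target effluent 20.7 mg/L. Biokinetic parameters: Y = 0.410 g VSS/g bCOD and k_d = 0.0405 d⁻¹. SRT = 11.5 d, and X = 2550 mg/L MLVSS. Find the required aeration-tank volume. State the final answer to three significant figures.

V ≈ 6350 m³

Rearranging the biomass balance for a CMAS with decay, V = Y·Q·ΔS·θ_c / [X·(1+k_d θ_c)] = 0.410 × 5800 × (889 − 20.7) × 11.5 / [2550 × (1 + 0.0405 × 11.5)] = 2.37×10^7 / 3738 = 6353 m³.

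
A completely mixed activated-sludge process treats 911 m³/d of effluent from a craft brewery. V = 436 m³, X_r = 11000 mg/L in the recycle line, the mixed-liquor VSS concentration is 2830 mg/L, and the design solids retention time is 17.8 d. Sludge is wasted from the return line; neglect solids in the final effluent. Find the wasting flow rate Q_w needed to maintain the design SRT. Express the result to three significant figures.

θ_c = V·X/(Q_w·X_r) when wasting from the recycle, so Q_w = V·X/(θ_c·X_r) = 436.0 × 2830 / (17.8 × 11000) = 6.302 m³/d.

Q_w ≈ 6.30 m³/d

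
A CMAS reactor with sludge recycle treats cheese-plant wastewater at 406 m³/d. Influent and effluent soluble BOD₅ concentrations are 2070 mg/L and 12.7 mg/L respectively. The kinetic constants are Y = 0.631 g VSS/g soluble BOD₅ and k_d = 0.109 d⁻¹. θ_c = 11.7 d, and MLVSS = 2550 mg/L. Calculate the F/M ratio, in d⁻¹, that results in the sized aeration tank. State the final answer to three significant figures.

F/M ≈ 0.310 d⁻¹

From the SRT design equation V = Y Q (S₀−S) θ_c / [X (1 + k_d θ_c)] = 0.631 × 406 × (2070 − 12.7) × 11.7 / [2550 × (1 + 0.109 × 11.7)] = 6.17×10^6 / 5802 = 1063 m³.
F/M = applied load / biomass = Q·S₀/(V·X) = 406 × 2070 / (1063 × 2550) = 0.3101 d⁻¹.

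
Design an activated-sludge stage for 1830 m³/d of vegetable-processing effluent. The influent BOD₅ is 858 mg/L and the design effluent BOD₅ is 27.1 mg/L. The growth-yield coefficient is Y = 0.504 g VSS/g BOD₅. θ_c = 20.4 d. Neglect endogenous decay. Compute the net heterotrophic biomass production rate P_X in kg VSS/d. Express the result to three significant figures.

P_X ≈ 766 kg VSS/d

No decay correction is needed, so Y_obs = Y = 0.504.
ΔS = 858 − 27.1 = 830.9 mg/L, so the substrate removal rate is 1830 × 830.9/1000 = 1521 kg BOD₅/d.
So the net sludge growth is P_X = 0.5040 × 1521 = 766.4 kg VSS/d.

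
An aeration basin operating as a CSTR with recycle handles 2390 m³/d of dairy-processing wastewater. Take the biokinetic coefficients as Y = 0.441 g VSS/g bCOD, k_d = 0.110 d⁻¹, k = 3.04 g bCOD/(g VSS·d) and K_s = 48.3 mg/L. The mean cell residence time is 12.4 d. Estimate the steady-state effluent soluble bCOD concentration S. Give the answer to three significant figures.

Effluent substrate depends only on kinetics and SRT: S = K_s(1 + k_d θ_c) / [θ_c(Yk − k_d) − 1] = 48.3 × (1 + 0.110 × 12.4) / [12.4 × (0.441 × 3.04 − 0.110) − 1] = 114.2 / 14.26 = 8.007 mg/L.

S ≈ 8.01 mg/L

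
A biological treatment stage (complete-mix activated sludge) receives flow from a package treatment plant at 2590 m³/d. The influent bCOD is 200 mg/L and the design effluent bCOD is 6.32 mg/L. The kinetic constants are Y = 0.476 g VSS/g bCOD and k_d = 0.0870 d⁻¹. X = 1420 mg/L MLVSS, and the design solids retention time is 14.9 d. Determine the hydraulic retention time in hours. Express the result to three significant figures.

τ ≈ 10.1 h

Rearranging the biomass balance for a CMAS with decay, V = Y·Q·ΔS·θ_c / [X·(1+k_d θ_c)] = 0.476 × 2590 × (200 − 6.32) × 14.9 / [1420 × (1 + 0.0870 × 14.9)] = 3.56×10^6 / 3261 = 1091 m³.
Hydraulic retention time τ = V/Q = 1091 / 2590 = 0.4213 d = 10.11 h.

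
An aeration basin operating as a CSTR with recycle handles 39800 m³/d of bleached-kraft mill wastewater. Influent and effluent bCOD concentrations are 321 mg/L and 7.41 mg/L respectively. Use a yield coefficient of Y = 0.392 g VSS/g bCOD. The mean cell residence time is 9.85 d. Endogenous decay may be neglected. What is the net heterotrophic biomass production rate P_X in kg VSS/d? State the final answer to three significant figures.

P_X ≈ 4890 kg VSS/d

No decay correction is needed, so Y_obs = Y = 0.392.
Substrate removed = Q·(S₀ − S) = 39800 m³/d × (321 − 7.41) g/m³ = 1.25×10^7 g/d = 12481 kg/d.
P_X = Y_obs · Q(S₀ − S) = 0.3920 × 12481 = 4893 kg VSS/d.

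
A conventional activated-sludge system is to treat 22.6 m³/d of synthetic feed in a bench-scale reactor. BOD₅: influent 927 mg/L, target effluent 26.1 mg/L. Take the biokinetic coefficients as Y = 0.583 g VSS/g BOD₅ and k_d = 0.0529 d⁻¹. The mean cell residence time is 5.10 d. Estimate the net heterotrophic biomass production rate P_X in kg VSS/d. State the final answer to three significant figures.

Correct the yield for decay: Y_obs = Y/(1 + k_d θ_c) = 0.583 / (1 + 0.0529 × 5.10) = 0.583 / 1.270 = 0.4591.
Q·(S₀ − S) = 22.6 × (927 − 26.1) × 10⁻³ = 20.36 kg/d removed.
P_X = Y_obs · Q(S₀ − S) = 0.4591 × 20.36 = 9.348 kg VSS/d.

P_X ≈ 9.35 kg VSS/d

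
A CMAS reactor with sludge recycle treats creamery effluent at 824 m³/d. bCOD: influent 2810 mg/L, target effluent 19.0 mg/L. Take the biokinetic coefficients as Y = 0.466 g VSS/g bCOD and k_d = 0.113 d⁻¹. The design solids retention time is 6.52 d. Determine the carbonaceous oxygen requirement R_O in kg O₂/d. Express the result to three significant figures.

Y_obs = Y / (1 + k_d θ_c) = 0.466 / (1 + 0.113 × 6.52) = 0.466 / 1.737 = 0.2683.
Mass of bCOD removed per day: Q(S₀ − S) = 824 × 2791 g/m³ = 2300 kg/d.
Biomass synthesised: P_X = Y_obs × 2300 = 617.1 kg VSS/d.
R_O = Q·(S₀ − S) − 1.42·P_X = 2300 − 1.42 × 617.1 = 1424 kg O₂/d.

R_O ≈ 1420 kg O₂/d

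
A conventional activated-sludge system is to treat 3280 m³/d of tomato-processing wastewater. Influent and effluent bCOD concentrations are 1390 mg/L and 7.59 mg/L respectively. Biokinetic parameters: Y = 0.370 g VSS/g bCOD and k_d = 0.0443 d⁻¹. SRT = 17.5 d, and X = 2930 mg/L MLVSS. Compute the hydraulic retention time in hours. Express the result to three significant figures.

Steady-state biomass mass balance: V·X·(1 + k_d·θ_c) = Y·Q·(S₀ − S)·θ_c, so V = 0.370 × 3280 × (1390 − 7.59) × 17.5 / [2930 × (1 + 0.0443 × 17.5)] = 2.94×10^7 / 5201 = 5644 m³.
Hydraulic retention time τ = V/Q = 5644 / 3280 = 1.721 d = 41.30 h.

τ ≈ 41.3 h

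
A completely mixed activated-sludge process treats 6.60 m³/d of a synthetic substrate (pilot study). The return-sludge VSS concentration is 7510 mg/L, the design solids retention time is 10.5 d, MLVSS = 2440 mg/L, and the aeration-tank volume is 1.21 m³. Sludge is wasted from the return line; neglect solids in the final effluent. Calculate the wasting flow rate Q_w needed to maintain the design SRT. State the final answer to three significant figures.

Wasting from the return line (neglecting effluent solids): Q_w = V·X / (θ_c·X_r) = 1.210 × 2440 / (10.5 × 7510) = 0.03744 m³/d.

Q_w ≈ 0.0374 m³/d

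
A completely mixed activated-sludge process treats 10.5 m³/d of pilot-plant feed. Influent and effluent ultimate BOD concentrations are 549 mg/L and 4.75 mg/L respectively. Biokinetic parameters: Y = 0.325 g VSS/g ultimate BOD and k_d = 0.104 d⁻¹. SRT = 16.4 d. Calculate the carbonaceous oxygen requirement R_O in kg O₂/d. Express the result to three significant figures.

Correct the yield for decay: Y_obs = Y/(1 + k_d θ_c) = 0.325 / (1 + 0.104 × 16.4) = 0.325 / 2.706 = 0.1201.
Mass of ultimate BOD removed per day: Q(S₀ − S) = 10.5 × 544.2 g/m³ = 5.715 kg/d.
P_X = Y_obs·Q·(S₀ − S) = 0.1201 × 5.715 = 0.6864 kg VSS/d.
R_O = Q·(S₀ − S) − 1.42·P_X = 5.715 − 1.42 × 0.6864 = 4.740 kg O₂/d.

R_O ≈ 4.74 kg O₂/d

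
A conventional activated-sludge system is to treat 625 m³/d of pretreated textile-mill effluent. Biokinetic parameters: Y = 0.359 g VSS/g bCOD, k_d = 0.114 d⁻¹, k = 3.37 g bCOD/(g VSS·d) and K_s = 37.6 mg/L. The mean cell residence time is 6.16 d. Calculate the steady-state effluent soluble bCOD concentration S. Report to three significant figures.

S ≈ 11.1 mg/L

From the Monod/SRT balance for a CMAS, S = K_s·(1+k_d θ_c)/[θ_c·(Y k − k_d) − 1] = 37.6 × (1 + 0.114 × 6.16) / [6.16 × (0.359 × 3.37 − 0.114) − 1] = 64.00 / 5.750 = 11.13 mg/L.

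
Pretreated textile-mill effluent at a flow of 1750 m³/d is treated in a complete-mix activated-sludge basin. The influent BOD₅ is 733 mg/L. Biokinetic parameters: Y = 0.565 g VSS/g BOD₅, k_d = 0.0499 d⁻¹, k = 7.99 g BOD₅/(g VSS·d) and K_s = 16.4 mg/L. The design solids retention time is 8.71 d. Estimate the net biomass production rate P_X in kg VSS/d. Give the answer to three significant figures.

P_X ≈ 505 kg VSS/d

Effluent substrate depends only on kinetics and SRT: S = K_s(1 + k_d θ_c) / [θ_c(Yk − k_d) − 1] = 16.4 × (1 + 0.0499 × 8.71) / [8.71 × (0.565 × 7.99 − 0.0499) − 1] = 23.53 / 37.89 = 0.6210 mg/L.
Observed yield with endogenous decay: Y_obs = Y / (1 + k_d·θ_c) = 0.565 / (1 + 0.0499 × 8.71) = 0.565 / 1.435 = 0.3938 g VSS/g BOD₅.
Substrate removed = Q·(S₀ − S) = 1750 m³/d × (733 − 0.621) g/m³ = 1.28×10^6 g/d = 1282 kg/d.
Net biomass production P_X = Y_obs × Q·(S₀ − S) = 0.3938 × 1282 = 504.8 kg VSS/d.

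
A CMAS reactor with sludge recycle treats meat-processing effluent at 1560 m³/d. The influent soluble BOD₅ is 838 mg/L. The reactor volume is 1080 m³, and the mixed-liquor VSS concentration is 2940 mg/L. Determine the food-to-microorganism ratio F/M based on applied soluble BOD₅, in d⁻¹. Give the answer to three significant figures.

Food-to-microorganism ratio F/M = Q S₀ / (V X) = 1560 × 838 / (1080 × 2940) = 0.4117 d⁻¹.

F/M ≈ 0.412 d⁻¹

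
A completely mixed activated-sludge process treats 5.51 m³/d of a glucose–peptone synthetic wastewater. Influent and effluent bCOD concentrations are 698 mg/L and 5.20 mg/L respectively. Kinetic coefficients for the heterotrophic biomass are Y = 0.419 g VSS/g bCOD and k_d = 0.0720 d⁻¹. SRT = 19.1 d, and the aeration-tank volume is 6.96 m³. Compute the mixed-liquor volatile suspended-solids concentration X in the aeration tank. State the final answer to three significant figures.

Solving the biomass balance for X: X = Y Q (S₀−S) θ_c / [V (1+k_d θ_c)] = 0.419 × 5.51 × (698 − 5.20) × 19.1 / [6.96 × (1 + 0.0720 × 19.1)] = 1848 mg/L.

X ≈ 1850 mg/L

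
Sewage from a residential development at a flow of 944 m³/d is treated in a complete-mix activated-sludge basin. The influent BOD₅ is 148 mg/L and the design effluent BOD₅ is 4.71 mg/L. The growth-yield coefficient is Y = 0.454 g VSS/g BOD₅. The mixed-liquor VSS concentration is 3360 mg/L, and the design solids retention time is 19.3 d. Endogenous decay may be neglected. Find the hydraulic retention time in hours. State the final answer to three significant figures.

τ ≈ 8.97 h

V·X = Y·Q·ΔS·θ_c gives V = 0.454 × 944 × (148 − 4.71) × 19.3 / 3360 = 352.7 m³.
HRT = V/Q = 352.7 m³ / 944 m³·d⁻¹ = 0.3737 d × 24 = 8.968 h.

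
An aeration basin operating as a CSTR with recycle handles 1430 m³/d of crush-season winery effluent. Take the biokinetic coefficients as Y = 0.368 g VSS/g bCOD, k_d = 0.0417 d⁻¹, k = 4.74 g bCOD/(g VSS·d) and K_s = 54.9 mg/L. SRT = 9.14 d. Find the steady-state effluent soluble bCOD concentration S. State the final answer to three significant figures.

S ≈ 5.21 mg/L

From the Monod/SRT balance for a CMAS, S = K_s·(1+k_d θ_c)/[θ_c·(Y k − k_d) − 1] = 54.9 × (1 + 0.0417 × 9.14) / [9.14 × (0.368 × 4.74 − 0.0417) − 1] = 75.82 / 14.56 = 5.207 mg/L.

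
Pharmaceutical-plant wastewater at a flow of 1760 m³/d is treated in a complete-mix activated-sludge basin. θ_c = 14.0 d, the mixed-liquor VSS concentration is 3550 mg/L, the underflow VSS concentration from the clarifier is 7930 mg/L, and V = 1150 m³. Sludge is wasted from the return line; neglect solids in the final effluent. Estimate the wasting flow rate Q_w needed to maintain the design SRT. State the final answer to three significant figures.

Q_w ≈ 36.8 m³/d

Wasting from the return line (neglecting effluent solids): Q_w = V·X / (θ_c·X_r) = 1150 × 3550 / (14.0 × 7930) = 36.77 m³/d.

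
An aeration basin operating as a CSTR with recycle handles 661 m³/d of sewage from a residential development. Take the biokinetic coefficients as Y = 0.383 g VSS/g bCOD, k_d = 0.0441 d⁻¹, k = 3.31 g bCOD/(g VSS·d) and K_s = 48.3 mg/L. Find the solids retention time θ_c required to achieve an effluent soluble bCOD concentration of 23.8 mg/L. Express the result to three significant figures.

At the target effluent, Y k S/(K_s+S) = 0.383×3.31×23.8/72.10 = 0.4185 d⁻¹.
1/θ_c = 0.4185 − 0.0441 = 0.3744 d⁻¹, so θ_c = 2.671 d.

θ_c ≈ 2.67 d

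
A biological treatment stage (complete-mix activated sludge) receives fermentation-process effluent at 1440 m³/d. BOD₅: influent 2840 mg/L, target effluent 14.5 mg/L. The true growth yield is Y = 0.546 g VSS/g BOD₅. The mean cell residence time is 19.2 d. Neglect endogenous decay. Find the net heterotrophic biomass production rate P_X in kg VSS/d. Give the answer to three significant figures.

No decay correction is needed, so Y_obs = Y = 0.546.
Q·(S₀ − S) = 1440 × (2840 − 14.5) × 10⁻³ = 4069 kg/d removed.
Net biomass production P_X = Y_obs × Q·(S₀ − S) = 0.5460 × 4069 = 2222 kg VSS/d.

P_X ≈ 2220 kg VSS/d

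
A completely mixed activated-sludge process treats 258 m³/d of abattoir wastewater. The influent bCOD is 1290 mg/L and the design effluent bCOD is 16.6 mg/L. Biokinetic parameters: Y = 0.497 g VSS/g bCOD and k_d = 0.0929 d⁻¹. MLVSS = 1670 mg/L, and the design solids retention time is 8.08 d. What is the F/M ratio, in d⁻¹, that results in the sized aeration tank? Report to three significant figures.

Steady-state biomass mass balance: V·X·(1 + k_d·θ_c) = Y·Q·(S₀ − S)·θ_c, so V = 0.497 × 258 × (1290 − 16.6) × 8.08 / [1670 × (1 + 0.0929 × 8.08)] = 1.32×10^6 / 2924 = 451.3 m³.
Food-to-microorganism ratio F/M = Q S₀ / (V X) = 258 × 1290 / (451.3 × 1670) = 0.4416 d⁻¹.

F/M ≈ 0.442 d⁻¹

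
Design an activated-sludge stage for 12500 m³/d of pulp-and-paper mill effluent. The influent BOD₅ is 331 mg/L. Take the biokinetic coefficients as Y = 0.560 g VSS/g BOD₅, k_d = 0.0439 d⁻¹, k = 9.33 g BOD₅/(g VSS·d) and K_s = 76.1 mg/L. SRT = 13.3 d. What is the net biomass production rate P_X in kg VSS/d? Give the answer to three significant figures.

P_X ≈ 1460 kg VSS/d

For a completely mixed reactor with recycle the Lawrence–McCarty relation gives S = K_s·(1 + k_d·θ_c) / [θ_c·(Y·k − k_d) − 1] = 76.1 × (1 + 0.0439 × 13.3) / [13.3 × (0.560 × 9.33 − 0.0439) − 1] = 120.5 / 67.91 = 1.775 mg/L.
Correct the yield for decay: Y_obs = Y/(1 + k_d θ_c) = 0.560 / (1 + 0.0439 × 13.3) = 0.560 / 1.584 = 0.3536.
Mass of BOD₅ removed per day: Q(S₀ − S) = 12500 × 329.2 g/m³ = 4115 kg/d.
So the net sludge growth is P_X = 0.3536 × 4115 = 1455 kg VSS/d.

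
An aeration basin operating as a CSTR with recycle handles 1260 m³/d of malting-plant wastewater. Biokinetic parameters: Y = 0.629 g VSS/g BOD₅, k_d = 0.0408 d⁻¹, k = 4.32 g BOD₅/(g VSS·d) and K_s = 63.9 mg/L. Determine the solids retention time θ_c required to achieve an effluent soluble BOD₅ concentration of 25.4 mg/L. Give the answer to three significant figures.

θ_c ≈ 1.37 d

From 1/θ_c = Y·k·S/(K_s + S) − k_d: Y·k·S/(K_s+S) = 0.629 × 4.32 × 25.4 / (63.9 + 25.4) = 0.7729 d⁻¹.
Then 1/θ_c = μ − k_d = 0.7729 − 0.0408 = 0.7321 d⁻¹, giving θ_c = 1.366 d.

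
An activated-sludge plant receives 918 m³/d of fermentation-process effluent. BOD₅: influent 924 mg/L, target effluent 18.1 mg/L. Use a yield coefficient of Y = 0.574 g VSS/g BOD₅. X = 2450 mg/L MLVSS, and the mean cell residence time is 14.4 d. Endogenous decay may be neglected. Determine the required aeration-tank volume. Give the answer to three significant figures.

Biomass mass balance (decay neglected): V·X = Y·Q·(S₀ − S)·θ_c, so V = 0.574 × 918 × (924 − 18.1) × 14.4 / 2450 = 2806 m³.

V ≈ 2810 m³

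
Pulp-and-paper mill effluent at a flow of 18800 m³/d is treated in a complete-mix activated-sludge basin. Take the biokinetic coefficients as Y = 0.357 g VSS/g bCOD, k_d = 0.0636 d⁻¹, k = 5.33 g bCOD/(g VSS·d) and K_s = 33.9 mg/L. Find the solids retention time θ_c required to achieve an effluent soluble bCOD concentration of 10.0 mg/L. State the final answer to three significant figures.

θ_c ≈ 2.70 d

At the target effluent, Y k S/(K_s+S) = 0.357×5.33×10.0/43.90 = 0.4334 d⁻¹.
Then 1/θ_c = μ − k_d = 0.4334 − 0.0636 = 0.3698 d⁻¹, giving θ_c = 2.704 d.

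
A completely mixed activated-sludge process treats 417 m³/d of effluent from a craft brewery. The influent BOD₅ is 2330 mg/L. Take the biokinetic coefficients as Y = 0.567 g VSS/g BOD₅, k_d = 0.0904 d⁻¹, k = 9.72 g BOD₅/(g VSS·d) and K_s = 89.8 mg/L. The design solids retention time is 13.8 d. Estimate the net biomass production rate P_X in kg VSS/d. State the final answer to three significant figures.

P_X ≈ 245 kg VSS/d

From the Monod/SRT balance for a CMAS, S = K_s·(1+k_d θ_c)/[θ_c·(Y k − k_d) − 1] = 89.8 × (1 + 0.0904 × 13.8) / [13.8 × (0.567 × 9.72 − 0.0904) − 1] = 201.8 / 73.81 = 2.735 mg/L.
Correct the yield for decay: Y_obs = Y/(1 + k_d θ_c) = 0.567 / (1 + 0.0904 × 13.8) = 0.567 / 2.248 = 0.2523.
ΔS = 2330 − 2.73 = 2327 mg/L, so the substrate removal rate is 417 × 2327/1000 = 970.5 kg BOD₅/d.
Net biomass production P_X = Y_obs × Q·(S₀ − S) = 0.2523 × 970.5 = 244.8 kg VSS/d.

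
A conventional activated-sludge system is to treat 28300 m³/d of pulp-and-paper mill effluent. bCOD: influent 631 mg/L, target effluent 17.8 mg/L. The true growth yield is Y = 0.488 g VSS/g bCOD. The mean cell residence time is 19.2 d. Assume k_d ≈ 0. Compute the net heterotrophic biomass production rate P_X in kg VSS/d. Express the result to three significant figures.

P_X ≈ 8470 kg VSS/d

No decay correction is needed, so Y_obs = Y = 0.488.
Q·(S₀ − S) = 28300 × (631 − 17.8) × 10⁻³ = 17354 kg/d removed.
Biomass produced: P_X = Y_obs·Q·ΔS = 0.4880 × 17354 ≈ 8469 kg VSS/d.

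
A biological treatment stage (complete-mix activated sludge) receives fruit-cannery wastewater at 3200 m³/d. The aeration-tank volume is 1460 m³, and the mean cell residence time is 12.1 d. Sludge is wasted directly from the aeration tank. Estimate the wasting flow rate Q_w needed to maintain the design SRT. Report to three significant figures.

With mixed-liquor wasting, θ_c = V/Q_w, so Q_w = V/θ_c = 1460/12.1 = 120.7 m³/d.

Q_w ≈ 121 m³/d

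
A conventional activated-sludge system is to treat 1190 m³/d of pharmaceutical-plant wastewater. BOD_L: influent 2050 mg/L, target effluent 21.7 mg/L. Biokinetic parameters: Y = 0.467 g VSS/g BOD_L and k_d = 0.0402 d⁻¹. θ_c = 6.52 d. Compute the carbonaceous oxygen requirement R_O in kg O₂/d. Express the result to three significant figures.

R_O ≈ 1150 kg O₂/d

Y_obs = Y / (1 + k_d θ_c) = 0.467 / (1 + 0.0402 × 6.52) = 0.467 / 1.262 = 0.3700.
Q·(S₀ − S) = 1190 × (2050 − 21.7) × 10⁻³ = 2414 kg/d removed.
P_X = Y_obs·Q·(S₀ − S) = 0.3700 × 2414 = 893.1 kg VSS/d.
R_O = Q·(S₀ − S) − 1.42·P_X = 2414 − 1.42 × 893.1 = 1145 kg O₂/d.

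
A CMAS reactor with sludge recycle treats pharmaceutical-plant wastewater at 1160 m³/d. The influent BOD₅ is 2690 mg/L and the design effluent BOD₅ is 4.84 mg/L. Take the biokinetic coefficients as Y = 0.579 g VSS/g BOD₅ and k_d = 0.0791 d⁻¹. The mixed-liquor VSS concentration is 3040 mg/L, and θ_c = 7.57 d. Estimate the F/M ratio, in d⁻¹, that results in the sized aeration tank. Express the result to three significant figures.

From the SRT design equation V = Y Q (S₀−S) θ_c / [X (1 + k_d θ_c)] = 0.579 × 1160 × (2690 − 4.84) × 7.57 / [3040 × (1 + 0.0791 × 7.57)] = 1.37×10^7 / 4860 = 2809 m³.
F/M = Q·S₀ / (V·X) = 1160 × 2690 / (2809 × 3040) = 0.3654 g BOD₅·(g VSS·d)⁻¹.

F/M ≈ 0.365 d⁻¹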